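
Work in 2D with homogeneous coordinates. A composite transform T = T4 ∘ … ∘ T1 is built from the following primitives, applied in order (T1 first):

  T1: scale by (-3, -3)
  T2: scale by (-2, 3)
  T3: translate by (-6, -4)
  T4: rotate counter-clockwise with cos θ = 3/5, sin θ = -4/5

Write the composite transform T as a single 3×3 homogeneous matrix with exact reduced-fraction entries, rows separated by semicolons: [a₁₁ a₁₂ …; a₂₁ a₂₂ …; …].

T1 = [-3 0 0; 0 -3 0; 0 0 1]
T2·T1 = [6 0 0; 0 -9 0; 0 0 1]
T3·…·T1 = [6 0 -6; 0 -9 -4; 0 0 1]
T4·…·T1 = [18/5 -36/5 -34/5; -24/5 -27/5 12/5; 0 0 1]

T = [18/5 -36/5 -34/5; -24/5 -27/5 12/5; 0 0 1]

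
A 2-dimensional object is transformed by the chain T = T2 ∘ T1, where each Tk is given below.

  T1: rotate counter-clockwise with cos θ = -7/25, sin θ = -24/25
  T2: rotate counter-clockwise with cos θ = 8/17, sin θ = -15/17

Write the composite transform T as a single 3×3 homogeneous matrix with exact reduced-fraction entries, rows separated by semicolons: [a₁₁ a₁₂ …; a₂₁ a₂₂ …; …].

T1 = [-7/25 24/25 0; -24/25 -7/25 0; 0 0 1]
T2·T1 = [-416/425 87/425 0; -87/425 -416/425 0; 0 0 1]

T = [-416/425 87/425 0; -87/425 -416/425 0; 0 0 1]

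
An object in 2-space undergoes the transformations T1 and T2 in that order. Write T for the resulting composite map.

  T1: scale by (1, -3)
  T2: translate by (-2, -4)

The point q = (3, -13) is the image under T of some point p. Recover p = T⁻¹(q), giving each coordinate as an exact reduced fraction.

T1 = [1 0 0; 0 -3 0; 0 0 1]
T2·T1 = [1 0 -2; 0 -3 -4; 0 0 1]
det M = -3; M⁻¹ = [1 0 2; 0 -1/3 -4/3; 0 0 1]
M⁻¹ · (3, -13)ᵀ = (5, 3)ᵀ

p = (5, 3)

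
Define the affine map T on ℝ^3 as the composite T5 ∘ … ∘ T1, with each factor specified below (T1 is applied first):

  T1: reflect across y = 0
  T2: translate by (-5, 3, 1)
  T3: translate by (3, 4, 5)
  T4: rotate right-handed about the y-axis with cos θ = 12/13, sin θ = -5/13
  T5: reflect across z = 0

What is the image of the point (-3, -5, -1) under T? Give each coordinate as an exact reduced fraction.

T1 reflect across y = 0: (-3, -5, -1) → (-3, 5, -1)
T2 translate by (-5, 3, 1): (-3, 5, -1) → (-8, 8, 0)
T3 translate by (3, 4, 5): (-8, 8, 0) → (-5, 12, 5)
T4 rotate right-handed about the y-axis with cos θ = 12/13, sin θ = -5/13: (-5, 12, 5) → (-85/13, 12, 35/13)
T5 reflect across z = 0: (-85/13, 12, 35/13) → (-85/13, 12, -35/13)

T(p) = (-85/13, 12, -35/13)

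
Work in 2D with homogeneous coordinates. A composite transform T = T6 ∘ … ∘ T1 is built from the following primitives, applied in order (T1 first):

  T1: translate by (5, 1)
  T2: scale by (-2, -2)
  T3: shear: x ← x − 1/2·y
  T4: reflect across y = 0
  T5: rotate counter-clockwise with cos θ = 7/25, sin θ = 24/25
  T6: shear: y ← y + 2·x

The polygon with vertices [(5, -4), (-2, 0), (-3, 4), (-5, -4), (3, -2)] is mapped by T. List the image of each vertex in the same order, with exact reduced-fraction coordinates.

image vertices: (-17/25, -628/25), (-83/25, -272/25), (-233/25, -372/25), (123/25, 132/25), (-71/25, -564/25)

T1 translate by (5, 1): (5, -4) → (10, -3); (-2, 0) → (3, 1); (-3, 4) → (2, 5); (-5, -4) → (0, -3); (3, -2) → (8, -1)
T2 scale by (-2, -2): (10, -3) → (-20, 6); (3, 1) → (-6, -2); (2, 5) → (-4, -10); (0, -3) → (0, 6); (8, -1) → (-16, 2)
T3 shear: x ← x − 1/2·y: (-20, 6) → (-23, 6); (-6, -2) → (-5, -2); (-4, -10) → (1, -10); (0, 6) → (-3, 6); (-16, 2) → (-17, 2)
T4 reflect across y = 0: (-23, 6) → (-23, -6); (-5, -2) → (-5, 2); (1, -10) → (1, 10); (-3, 6) → (-3, -6); (-17, 2) → (-17, -2)
T5 rotate counter-clockwise with cos θ = 7/25, sin θ = 24/25: (-23, -6) → (-17/25, -594/25); (-5, 2) → (-83/25, -106/25); (1, 10) → (-233/25, 94/25); (-3, -6) → (123/25, -114/25); (-17, -2) → (-71/25, -422/25)
T6 shear: y ← y + 2·x: (-17/25, -594/25) → (-17/25, -628/25); (-83/25, -106/25) → (-83/25, -272/25); (-233/25, 94/25) → (-233/25, -372/25); (123/25, -114/25) → (123/25, 132/25); (-71/25, -422/25) → (-71/25, -564/25)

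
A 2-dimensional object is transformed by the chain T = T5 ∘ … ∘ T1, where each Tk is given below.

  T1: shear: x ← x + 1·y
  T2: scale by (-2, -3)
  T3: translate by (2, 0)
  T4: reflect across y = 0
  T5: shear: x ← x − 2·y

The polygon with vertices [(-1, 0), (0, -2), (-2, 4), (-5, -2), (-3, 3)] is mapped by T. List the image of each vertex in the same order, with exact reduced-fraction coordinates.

image vertices: (4, 0), (18, -6), (-26, 12), (28, -6), (-16, 9)

T1 shear: x ← x + 1·y: (-1, 0) → (-1, 0); (0, -2) → (-2, -2); (-2, 4) → (2, 4); (-5, -2) → (-7, -2); (-3, 3) → (0, 3)
T2 scale by (-2, -3): (-1, 0) → (2, 0); (-2, -2) → (4, 6); (2, 4) → (-4, -12); (-7, -2) → (14, 6); (0, 3) → (0, -9)
T3 translate by (2, 0): (2, 0) → (4, 0); (4, 6) → (6, 6); (-4, -12) → (-2, -12); (14, 6) → (16, 6); (0, -9) → (2, -9)
T4 reflect across y = 0: (4, 0) → (4, 0); (6, 6) → (6, -6); (-2, -12) → (-2, 12); (16, 6) → (16, -6); (2, -9) → (2, 9)
T5 shear: x ← x − 2·y: (4, 0) → (4, 0); (6, -6) → (18, -6); (-2, 12) → (-26, 12); (16, -6) → (28, -6); (2, 9) → (-16, 9)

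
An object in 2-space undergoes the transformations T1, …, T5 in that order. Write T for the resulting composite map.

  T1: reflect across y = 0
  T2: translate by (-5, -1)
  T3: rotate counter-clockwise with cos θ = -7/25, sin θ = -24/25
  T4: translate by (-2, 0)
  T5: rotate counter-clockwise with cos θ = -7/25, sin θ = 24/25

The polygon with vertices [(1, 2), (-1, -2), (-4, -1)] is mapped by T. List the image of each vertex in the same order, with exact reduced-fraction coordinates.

image vertices: (-86/25, -123/25), (-136/25, -23/25), (-211/25, -48/25)

T1 reflect across y = 0: (1, 2) → (1, -2); (-1, -2) → (-1, 2); (-4, -1) → (-4, 1)
T2 translate by (-5, -1): (1, -2) → (-4, -3); (-1, 2) → (-6, 1); (-4, 1) → (-9, 0)
T3 rotate counter-clockwise with cos θ = -7/25, sin θ = -24/25: (-4, -3) → (-44/25, 117/25); (-6, 1) → (66/25, 137/25); (-9, 0) → (63/25, 216/25)
T4 translate by (-2, 0): (-44/25, 117/25) → (-94/25, 117/25); (66/25, 137/25) → (16/25, 137/25); (63/25, 216/25) → (13/25, 216/25)
T5 rotate counter-clockwise with cos θ = -7/25, sin θ = 24/25: (-94/25, 117/25) → (-86/25, -123/25); (16/25, 137/25) → (-136/25, -23/25); (13/25, 216/25) → (-211/25, -48/25)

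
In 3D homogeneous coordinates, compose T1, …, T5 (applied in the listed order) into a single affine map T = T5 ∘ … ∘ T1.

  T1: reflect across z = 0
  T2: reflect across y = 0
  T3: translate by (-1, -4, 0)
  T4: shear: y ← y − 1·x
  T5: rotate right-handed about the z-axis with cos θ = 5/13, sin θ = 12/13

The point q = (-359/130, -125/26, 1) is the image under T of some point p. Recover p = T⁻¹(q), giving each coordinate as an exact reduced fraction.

T1 = [1 0 0 0; 0 1 0 0; 0 0 -1 0; 0 0 0 1]
T2·T1 = [1 0 0 0; 0 -1 0 0; 0 0 -1 0; 0 0 0 1]
T3·…·T1 = [1 0 0 -1; 0 -1 0 -4; 0 0 -1 0; 0 0 0 1]
T4·…·T1 = [1 0 0 -1; -1 -1 0 -3; 0 0 -1 0; 0 0 0 1]
T5·…·T1 = [17/13 12/13 0 31/13; 7/13 -5/13 0 -27/13; 0 0 -1 0; 0 0 0 1]
det M = 1; M⁻¹ = [5/13 12/13 0 1; 7/13 -17/13 0 -4; 0 0 -1 0; 0 0 0 1]
M⁻¹ · (-359/130, -125/26, 1)ᵀ = (-9/2, 4/5, -1)ᵀ

p = (-9/2, 4/5, -1)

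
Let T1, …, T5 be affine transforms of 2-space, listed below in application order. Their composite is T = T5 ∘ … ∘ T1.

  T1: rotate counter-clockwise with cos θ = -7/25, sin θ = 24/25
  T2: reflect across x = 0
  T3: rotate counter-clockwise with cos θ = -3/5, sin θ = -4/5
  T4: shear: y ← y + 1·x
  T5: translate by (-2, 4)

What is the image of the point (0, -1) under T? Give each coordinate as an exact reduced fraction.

T(p) = (-6/5, 27/5)

T1 rotate counter-clockwise with cos θ = -7/25, sin θ = 24/25: (0, -1) → (24/25, 7/25)
T2 reflect across x = 0: (24/25, 7/25) → (-24/25, 7/25)
T3 rotate counter-clockwise with cos θ = -3/5, sin θ = -4/5: (-24/25, 7/25) → (4/5, 3/5)
T4 shear: y ← y + 1·x: (4/5, 3/5) → (4/5, 7/5)
T5 translate by (-2, 4): (4/5, 7/5) → (-6/5, 27/5)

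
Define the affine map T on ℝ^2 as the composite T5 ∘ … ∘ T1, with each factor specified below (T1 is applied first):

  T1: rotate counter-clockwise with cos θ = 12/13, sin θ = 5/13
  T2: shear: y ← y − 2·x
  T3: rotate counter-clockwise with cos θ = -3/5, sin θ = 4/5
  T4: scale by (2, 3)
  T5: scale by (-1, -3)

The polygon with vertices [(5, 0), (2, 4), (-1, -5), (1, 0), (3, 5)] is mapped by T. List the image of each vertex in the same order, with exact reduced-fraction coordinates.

image vertices: (-80/13, -945/13), (424/65, 1206/65), (-10, -45), (-16/13, -189/13), (98/13, 207/13)

T1 rotate counter-clockwise with cos θ = 12/13, sin θ = 5/13: (5, 0) → (60/13, 25/13); (2, 4) → (4/13, 58/13); (-1, -5) → (1, -5); (1, 0) → (12/13, 5/13); (3, 5) → (11/13, 75/13)
T2 shear: y ← y − 2·x: (60/13, 25/13) → (60/13, -95/13); (4/13, 58/13) → (4/13, 50/13); (1, -5) → (1, -7); (12/13, 5/13) → (12/13, -19/13); (11/13, 75/13) → (11/13, 53/13)
T3 rotate counter-clockwise with cos θ = -3/5, sin θ = 4/5: (60/13, -95/13) → (40/13, 105/13); (4/13, 50/13) → (-212/65, -134/65); (1, -7) → (5, 5); (12/13, -19/13) → (8/13, 21/13); (11/13, 53/13) → (-49/13, -23/13)
T4 scale by (2, 3): (40/13, 105/13) → (80/13, 315/13); (-212/65, -134/65) → (-424/65, -402/65); (5, 5) → (10, 15); (8/13, 21/13) → (16/13, 63/13); (-49/13, -23/13) → (-98/13, -69/13)
T5 scale by (-1, -3): (80/13, 315/13) → (-80/13, -945/13); (-424/65, -402/65) → (424/65, 1206/65); (10, 15) → (-10, -45); (16/13, 63/13) → (-16/13, -189/13); (-98/13, -69/13) → (98/13, 207/13)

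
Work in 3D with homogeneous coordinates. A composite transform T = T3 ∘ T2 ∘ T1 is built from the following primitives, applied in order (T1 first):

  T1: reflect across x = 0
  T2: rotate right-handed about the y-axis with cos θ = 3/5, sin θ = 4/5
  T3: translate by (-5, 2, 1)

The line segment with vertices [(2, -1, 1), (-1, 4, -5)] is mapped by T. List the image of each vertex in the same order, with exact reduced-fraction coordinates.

T1 reflect across x = 0: (2, -1, 1) → (-2, -1, 1); (-1, 4, -5) → (1, 4, -5)
T2 rotate right-handed about the y-axis with cos θ = 3/5, sin θ = 4/5: (-2, -1, 1) → (-2/5, -1, 11/5); (1, 4, -5) → (-17/5, 4, -19/5)
T3 translate by (-5, 2, 1): (-2/5, -1, 11/5) → (-27/5, 1, 16/5); (-17/5, 4, -19/5) → (-42/5, 6, -14/5)

image vertices: (-27/5, 1, 16/5), (-42/5, 6, -14/5)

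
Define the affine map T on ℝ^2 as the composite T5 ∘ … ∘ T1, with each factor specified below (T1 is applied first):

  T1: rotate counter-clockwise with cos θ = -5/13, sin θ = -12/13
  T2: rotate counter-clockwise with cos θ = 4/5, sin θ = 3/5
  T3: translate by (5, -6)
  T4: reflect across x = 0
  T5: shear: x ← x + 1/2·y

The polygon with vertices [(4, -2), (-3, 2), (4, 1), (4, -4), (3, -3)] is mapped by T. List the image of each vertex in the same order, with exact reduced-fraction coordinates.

image vertices: (-120/13, -674/65), (-15/2, -13/5), (-153/13, -626/65), (-98/13, -706/65), (-199/26, -627/65)

T1 rotate counter-clockwise with cos θ = -5/13, sin θ = -12/13: (4, -2) → (-44/13, -38/13); (-3, 2) → (3, 2); (4, 1) → (-8/13, -53/13); (4, -4) → (-68/13, -28/13); (3, -3) → (-51/13, -21/13)
T2 rotate counter-clockwise with cos θ = 4/5, sin θ = 3/5: (-44/13, -38/13) → (-62/65, -284/65); (3, 2) → (6/5, 17/5); (-8/13, -53/13) → (127/65, -236/65); (-68/13, -28/13) → (-188/65, -316/65); (-51/13, -21/13) → (-141/65, -237/65)
T3 translate by (5, -6): (-62/65, -284/65) → (263/65, -674/65); (6/5, 17/5) → (31/5, -13/5); (127/65, -236/65) → (452/65, -626/65); (-188/65, -316/65) → (137/65, -706/65); (-141/65, -237/65) → (184/65, -627/65)
T4 reflect across x = 0: (263/65, -674/65) → (-263/65, -674/65); (31/5, -13/5) → (-31/5, -13/5); (452/65, -626/65) → (-452/65, -626/65); (137/65, -706/65) → (-137/65, -706/65); (184/65, -627/65) → (-184/65, -627/65)
T5 shear: x ← x + 1/2·y: (-263/65, -674/65) → (-120/13, -674/65); (-31/5, -13/5) → (-15/2, -13/5); (-452/65, -626/65) → (-153/13, -626/65); (-137/65, -706/65) → (-98/13, -706/65); (-184/65, -627/65) → (-199/26, -627/65)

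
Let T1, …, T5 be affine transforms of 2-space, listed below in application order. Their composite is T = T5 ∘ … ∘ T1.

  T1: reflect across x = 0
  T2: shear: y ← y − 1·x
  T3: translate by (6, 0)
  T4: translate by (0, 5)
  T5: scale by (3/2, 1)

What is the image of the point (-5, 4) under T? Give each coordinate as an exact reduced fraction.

T(p) = (33/2, 4)

T1 reflect across x = 0: (-5, 4) → (5, 4)
T2 shear: y ← y − 1·x: (5, 4) → (5, -1)
T3 translate by (6, 0): (5, -1) → (11, -1)
T4 translate by (0, 5): (11, -1) → (11, 4)
T5 scale by (3/2, 1): (11, 4) → (33/2, 4)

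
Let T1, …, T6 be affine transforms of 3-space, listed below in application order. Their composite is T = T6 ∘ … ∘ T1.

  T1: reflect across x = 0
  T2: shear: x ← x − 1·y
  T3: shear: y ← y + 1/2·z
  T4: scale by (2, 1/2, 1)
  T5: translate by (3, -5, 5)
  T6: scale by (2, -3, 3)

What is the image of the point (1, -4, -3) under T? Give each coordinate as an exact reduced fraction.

T1 reflect across x = 0: (1, -4, -3) → (-1, -4, -3)
T2 shear: x ← x − 1·y: (-1, -4, -3) → (3, -4, -3)
T3 shear: y ← y + 1/2·z: (3, -4, -3) → (3, -11/2, -3)
T4 scale by (2, 1/2, 1): (3, -11/2, -3) → (6, -11/4, -3)
T5 translate by (3, -5, 5): (6, -11/4, -3) → (9, -31/4, 2)
T6 scale by (2, -3, 3): (9, -31/4, 2) → (18, 93/4, 6)

T(p) = (18, 93/4, 6)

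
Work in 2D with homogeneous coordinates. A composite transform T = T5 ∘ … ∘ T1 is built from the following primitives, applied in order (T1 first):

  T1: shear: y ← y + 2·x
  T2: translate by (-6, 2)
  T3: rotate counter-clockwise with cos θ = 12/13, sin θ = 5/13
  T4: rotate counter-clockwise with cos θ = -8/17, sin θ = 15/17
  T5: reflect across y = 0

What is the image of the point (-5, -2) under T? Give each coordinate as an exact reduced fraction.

T(p) = (193/13, -10/13)

T1 shear: y ← y + 2·x: (-5, -2) → (-5, -12)
T2 translate by (-6, 2): (-5, -12) → (-11, -10)
T3 rotate counter-clockwise with cos θ = 12/13, sin θ = 5/13: (-11, -10) → (-82/13, -175/13)
T4 rotate counter-clockwise with cos θ = -8/17, sin θ = 15/17: (-82/13, -175/13) → (193/13, 10/13)
T5 reflect across y = 0: (193/13, 10/13) → (193/13, -10/13)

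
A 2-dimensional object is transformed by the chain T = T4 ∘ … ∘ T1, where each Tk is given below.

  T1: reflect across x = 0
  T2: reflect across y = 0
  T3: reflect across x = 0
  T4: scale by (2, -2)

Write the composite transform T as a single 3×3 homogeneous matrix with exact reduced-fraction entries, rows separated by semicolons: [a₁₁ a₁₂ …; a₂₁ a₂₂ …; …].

T = [2 0 0; 0 2 0; 0 0 1]

T1 = [-1 0 0; 0 1 0; 0 0 1]
T2·T1 = [-1 0 0; 0 -1 0; 0 0 1]
T3·…·T1 = [1 0 0; 0 -1 0; 0 0 1]
T4·…·T1 = [2 0 0; 0 2 0; 0 0 1]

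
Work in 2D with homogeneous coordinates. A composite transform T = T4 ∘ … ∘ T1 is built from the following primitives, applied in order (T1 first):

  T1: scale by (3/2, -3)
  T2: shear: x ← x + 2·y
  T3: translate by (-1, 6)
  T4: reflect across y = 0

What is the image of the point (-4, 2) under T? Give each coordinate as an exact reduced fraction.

T1 scale by (3/2, -3): (-4, 2) → (-6, -6)
T2 shear: x ← x + 2·y: (-6, -6) → (-18, -6)
T3 translate by (-1, 6): (-18, -6) → (-19, 0)
T4 reflect across y = 0: (-19, 0) → (-19, 0)

T(p) = (-19, 0)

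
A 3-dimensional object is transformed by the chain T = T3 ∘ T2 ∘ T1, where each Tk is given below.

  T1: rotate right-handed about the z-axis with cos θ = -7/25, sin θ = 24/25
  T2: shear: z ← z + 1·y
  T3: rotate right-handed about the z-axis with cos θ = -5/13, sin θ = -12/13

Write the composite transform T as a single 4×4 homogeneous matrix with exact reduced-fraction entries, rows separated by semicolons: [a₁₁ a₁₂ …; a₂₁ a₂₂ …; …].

T = [323/325 36/325 0 0; -36/325 323/325 0 0; 24/25 -7/25 1 0; 0 0 0 1]

T1 = [-7/25 -24/25 0 0; 24/25 -7/25 0 0; 0 0 1 0; 0 0 0 1]
T2·T1 = [-7/25 -24/25 0 0; 24/25 -7/25 0 0; 24/25 -7/25 1 0; 0 0 0 1]
T3·…·T1 = [323/325 36/325 0 0; -36/325 323/325 0 0; 24/25 -7/25 1 0; 0 0 0 1]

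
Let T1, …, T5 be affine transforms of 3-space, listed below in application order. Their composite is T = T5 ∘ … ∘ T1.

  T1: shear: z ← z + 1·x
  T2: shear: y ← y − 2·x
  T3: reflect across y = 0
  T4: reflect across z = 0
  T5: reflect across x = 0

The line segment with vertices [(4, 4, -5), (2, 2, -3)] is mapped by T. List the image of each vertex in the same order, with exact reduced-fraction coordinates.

T1 shear: z ← z + 1·x: (4, 4, -5) → (4, 4, -1); (2, 2, -3) → (2, 2, -1)
T2 shear: y ← y − 2·x: (4, 4, -1) → (4, -4, -1); (2, 2, -1) → (2, -2, -1)
T3 reflect across y = 0: (4, -4, -1) → (4, 4, -1); (2, -2, -1) → (2, 2, -1)
T4 reflect across z = 0: (4, 4, -1) → (4, 4, 1); (2, 2, -1) → (2, 2, 1)
T5 reflect across x = 0: (4, 4, 1) → (-4, 4, 1); (2, 2, 1) → (-2, 2, 1)

image vertices: (-4, 4, 1), (-2, 2, 1)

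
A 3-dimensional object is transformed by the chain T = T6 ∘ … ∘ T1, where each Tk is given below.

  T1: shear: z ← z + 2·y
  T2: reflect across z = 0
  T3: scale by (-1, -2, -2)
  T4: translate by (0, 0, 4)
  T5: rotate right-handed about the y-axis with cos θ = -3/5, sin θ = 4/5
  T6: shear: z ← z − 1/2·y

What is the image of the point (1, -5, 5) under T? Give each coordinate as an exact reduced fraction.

T1 shear: z ← z + 2·y: (1, -5, 5) → (1, -5, -5)
T2 reflect across z = 0: (1, -5, -5) → (1, -5, 5)
T3 scale by (-1, -2, -2): (1, -5, 5) → (-1, 10, -10)
T4 translate by (0, 0, 4): (-1, 10, -10) → (-1, 10, -6)
T5 rotate right-handed about the y-axis with cos θ = -3/5, sin θ = 4/5: (-1, 10, -6) → (-21/5, 10, 22/5)
T6 shear: z ← z − 1/2·y: (-21/5, 10, 22/5) → (-21/5, 10, -3/5)

T(p) = (-21/5, 10, -3/5)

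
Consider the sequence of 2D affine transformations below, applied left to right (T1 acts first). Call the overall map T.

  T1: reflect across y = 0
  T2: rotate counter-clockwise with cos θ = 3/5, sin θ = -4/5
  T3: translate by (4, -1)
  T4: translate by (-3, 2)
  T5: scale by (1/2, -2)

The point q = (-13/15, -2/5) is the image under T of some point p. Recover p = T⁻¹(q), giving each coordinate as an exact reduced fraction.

T1 = [1 0 0; 0 -1 0; 0 0 1]
T2·T1 = [3/5 -4/5 0; -4/5 -3/5 0; 0 0 1]
T3·…·T1 = [3/5 -4/5 4; -4/5 -3/5 -1; 0 0 1]
T4·…·T1 = [3/5 -4/5 1; -4/5 -3/5 1; 0 0 1]
T5·…·T1 = [3/10 -2/5 1/2; 8/5 6/5 -2; 0 0 1]
det M = 1; M⁻¹ = [6/5 2/5 1/5; -8/5 3/10 7/5; 0 0 1]
M⁻¹ · (-13/15, -2/5)ᵀ = (-1, 8/3)ᵀ

p = (-1, 8/3)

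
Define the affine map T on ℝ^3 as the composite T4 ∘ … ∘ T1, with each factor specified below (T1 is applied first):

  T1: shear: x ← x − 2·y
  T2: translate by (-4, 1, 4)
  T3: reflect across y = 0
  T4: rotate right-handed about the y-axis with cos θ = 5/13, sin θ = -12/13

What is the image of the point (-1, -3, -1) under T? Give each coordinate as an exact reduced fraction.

T(p) = (-31/13, 2, 27/13)

T1 shear: x ← x − 2·y: (-1, -3, -1) → (5, -3, -1)
T2 translate by (-4, 1, 4): (5, -3, -1) → (1, -2, 3)
T3 reflect across y = 0: (1, -2, 3) → (1, 2, 3)
T4 rotate right-handed about the y-axis with cos θ = 5/13, sin θ = -12/13: (1, 2, 3) → (-31/13, 2, 27/13)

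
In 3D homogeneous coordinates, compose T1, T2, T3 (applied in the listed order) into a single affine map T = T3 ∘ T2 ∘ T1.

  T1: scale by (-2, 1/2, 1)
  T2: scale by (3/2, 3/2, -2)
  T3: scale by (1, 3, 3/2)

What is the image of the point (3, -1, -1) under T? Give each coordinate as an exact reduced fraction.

T1 scale by (-2, 1/2, 1): (3, -1, -1) → (-6, -1/2, -1)
T2 scale by (3/2, 3/2, -2): (-6, -1/2, -1) → (-9, -3/4, 2)
T3 scale by (1, 3, 3/2): (-9, -3/4, 2) → (-9, -9/4, 3)

T(p) = (-9, -9/4, 3)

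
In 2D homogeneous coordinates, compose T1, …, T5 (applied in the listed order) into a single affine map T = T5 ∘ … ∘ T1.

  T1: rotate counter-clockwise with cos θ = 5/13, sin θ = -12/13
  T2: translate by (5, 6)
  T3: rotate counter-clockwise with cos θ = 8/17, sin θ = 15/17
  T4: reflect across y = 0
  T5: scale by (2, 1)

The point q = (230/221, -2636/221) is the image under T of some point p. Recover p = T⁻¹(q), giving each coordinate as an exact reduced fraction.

p = (3, 5)

T1 = [5/13 12/13 0; -12/13 5/13 0; 0 0 1]
T2·T1 = [5/13 12/13 5; -12/13 5/13 6; 0 0 1]
T3·…·T1 = [220/221 21/221 -50/17; -21/221 220/221 123/17; 0 0 1]
T4·…·T1 = [220/221 21/221 -50/17; 21/221 -220/221 -123/17; 0 0 1]
T5·…·T1 = [440/221 42/221 -100/17; 21/221 -220/221 -123/17; 0 0 1]
det M = -2; M⁻¹ = [110/221 21/221 47/13; 21/442 -220/221 -90/13; 0 0 1]
M⁻¹ · (230/221, -2636/221)ᵀ = (3, 5)ᵀ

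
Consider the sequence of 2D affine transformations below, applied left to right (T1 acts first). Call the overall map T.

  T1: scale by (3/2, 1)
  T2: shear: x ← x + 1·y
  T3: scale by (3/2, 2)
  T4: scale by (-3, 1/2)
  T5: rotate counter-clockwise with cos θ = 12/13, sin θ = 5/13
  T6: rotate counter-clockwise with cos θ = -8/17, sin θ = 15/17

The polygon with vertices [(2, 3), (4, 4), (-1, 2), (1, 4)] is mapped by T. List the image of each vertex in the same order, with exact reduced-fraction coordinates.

image vertices: (4197/221, -4293/221), (7135/221, -6984/221), (419/884, -657/221), (14689/884, -4149/221)

T1 scale by (3/2, 1): (2, 3) → (3, 3); (4, 4) → (6, 4); (-1, 2) → (-3/2, 2); (1, 4) → (3/2, 4)
T2 shear: x ← x + 1·y: (3, 3) → (6, 3); (6, 4) → (10, 4); (-3/2, 2) → (1/2, 2); (3/2, 4) → (11/2, 4)
T3 scale by (3/2, 2): (6, 3) → (9, 6); (10, 4) → (15, 8); (1/2, 2) → (3/4, 4); (11/2, 4) → (33/4, 8)
T4 scale by (-3, 1/2): (9, 6) → (-27, 3); (15, 8) → (-45, 4); (3/4, 4) → (-9/4, 2); (33/4, 8) → (-99/4, 4)
T5 rotate counter-clockwise with cos θ = 12/13, sin θ = 5/13: (-27, 3) → (-339/13, -99/13); (-45, 4) → (-560/13, -177/13); (-9/4, 2) → (-37/13, 51/52); (-99/4, 4) → (-317/13, -303/52)
T6 rotate counter-clockwise with cos θ = -8/17, sin θ = 15/17: (-339/13, -99/13) → (4197/221, -4293/221); (-560/13, -177/13) → (7135/221, -6984/221); (-37/13, 51/52) → (419/884, -657/221); (-317/13, -303/52) → (14689/884, -4149/221)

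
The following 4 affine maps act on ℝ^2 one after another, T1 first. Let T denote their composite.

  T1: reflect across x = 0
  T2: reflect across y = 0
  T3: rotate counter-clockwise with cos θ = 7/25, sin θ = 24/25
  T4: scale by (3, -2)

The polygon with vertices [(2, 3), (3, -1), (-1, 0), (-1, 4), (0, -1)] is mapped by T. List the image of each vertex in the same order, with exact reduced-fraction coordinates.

image vertices: (174/25, 138/25), (-27/5, 26/5), (21/25, -48/25), (309/25, 8/25), (-72/25, -14/25)

T1 reflect across x = 0: (2, 3) → (-2, 3); (3, -1) → (-3, -1); (-1, 0) → (1, 0); (-1, 4) → (1, 4); (0, -1) → (0, -1)
T2 reflect across y = 0: (-2, 3) → (-2, -3); (-3, -1) → (-3, 1); (1, 0) → (1, 0); (1, 4) → (1, -4); (0, -1) → (0, 1)
T3 rotate counter-clockwise with cos θ = 7/25, sin θ = 24/25: (-2, -3) → (58/25, -69/25); (-3, 1) → (-9/5, -13/5); (1, 0) → (7/25, 24/25); (1, -4) → (103/25, -4/25); (0, 1) → (-24/25, 7/25)
T4 scale by (3, -2): (58/25, -69/25) → (174/25, 138/25); (-9/5, -13/5) → (-27/5, 26/5); (7/25, 24/25) → (21/25, -48/25); (103/25, -4/25) → (309/25, 8/25); (-24/25, 7/25) → (-72/25, -14/25)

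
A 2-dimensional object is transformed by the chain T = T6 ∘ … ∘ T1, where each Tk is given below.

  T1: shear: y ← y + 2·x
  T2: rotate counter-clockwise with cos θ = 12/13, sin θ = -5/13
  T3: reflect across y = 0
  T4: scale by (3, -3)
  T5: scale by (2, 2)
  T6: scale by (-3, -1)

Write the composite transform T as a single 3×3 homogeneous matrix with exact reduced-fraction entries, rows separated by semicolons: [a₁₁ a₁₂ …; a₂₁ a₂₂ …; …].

T1 = [1 0 0; 2 1 0; 0 0 1]
T2·T1 = [22/13 5/13 0; 19/13 12/13 0; 0 0 1]
T3·…·T1 = [22/13 5/13 0; -19/13 -12/13 0; 0 0 1]
T4·…·T1 = [66/13 15/13 0; 57/13 36/13 0; 0 0 1]
T5·…·T1 = [132/13 30/13 0; 114/13 72/13 0; 0 0 1]
T6·…·T1 = [-396/13 -90/13 0; -114/13 -72/13 0; 0 0 1]

T = [-396/13 -90/13 0; -114/13 -72/13 0; 0 0 1]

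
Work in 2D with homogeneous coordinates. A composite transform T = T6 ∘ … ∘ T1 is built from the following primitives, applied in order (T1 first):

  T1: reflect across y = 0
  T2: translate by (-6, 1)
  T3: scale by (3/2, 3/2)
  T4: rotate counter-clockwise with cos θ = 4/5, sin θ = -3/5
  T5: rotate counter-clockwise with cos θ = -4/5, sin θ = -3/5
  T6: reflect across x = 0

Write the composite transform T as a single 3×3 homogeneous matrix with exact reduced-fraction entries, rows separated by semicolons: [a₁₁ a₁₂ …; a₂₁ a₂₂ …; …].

T1 = [1 0 0; 0 -1 0; 0 0 1]
T2·T1 = [1 0 -6; 0 -1 1; 0 0 1]
T3·…·T1 = [3/2 0 -9; 0 -3/2 3/2; 0 0 1]
T4·…·T1 = [6/5 -9/10 -63/10; -9/10 -6/5 33/5; 0 0 1]
T5·…·T1 = [-3/2 0 9; 0 3/2 -3/2; 0 0 1]
T6·…·T1 = [3/2 0 -9; 0 3/2 -3/2; 0 0 1]

T = [3/2 0 -9; 0 3/2 -3/2; 0 0 1]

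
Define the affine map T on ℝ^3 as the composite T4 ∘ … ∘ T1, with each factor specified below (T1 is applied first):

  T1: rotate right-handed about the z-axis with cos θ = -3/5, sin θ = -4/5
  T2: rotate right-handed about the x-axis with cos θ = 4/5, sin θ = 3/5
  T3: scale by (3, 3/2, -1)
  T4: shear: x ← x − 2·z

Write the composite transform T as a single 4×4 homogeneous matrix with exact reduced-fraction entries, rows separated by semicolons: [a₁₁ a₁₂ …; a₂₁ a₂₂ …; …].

T1 = [-3/5 4/5 0 0; -4/5 -3/5 0 0; 0 0 1 0; 0 0 0 1]
T2·T1 = [-3/5 4/5 0 0; -16/25 -12/25 -3/5 0; -12/25 -9/25 4/5 0; 0 0 0 1]
T3·…·T1 = [-9/5 12/5 0 0; -24/25 -18/25 -9/10 0; 12/25 9/25 -4/5 0; 0 0 0 1]
T4·…·T1 = [-69/25 42/25 8/5 0; -24/25 -18/25 -9/10 0; 12/25 9/25 -4/5 0; 0 0 0 1]

T = [-69/25 42/25 8/5 0; -24/25 -18/25 -9/10 0; 12/25 9/25 -4/5 0; 0 0 0 1]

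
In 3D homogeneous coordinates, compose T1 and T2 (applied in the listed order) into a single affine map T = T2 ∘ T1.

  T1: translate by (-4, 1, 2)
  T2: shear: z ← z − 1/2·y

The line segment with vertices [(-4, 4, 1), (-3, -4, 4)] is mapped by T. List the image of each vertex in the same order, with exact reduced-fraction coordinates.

image vertices: (-8, 5, 1/2), (-7, -3, 15/2)

T1 translate by (-4, 1, 2): (-4, 4, 1) → (-8, 5, 3); (-3, -4, 4) → (-7, -3, 6)
T2 shear: z ← z − 1/2·y: (-8, 5, 3) → (-8, 5, 1/2); (-7, -3, 6) → (-7, -3, 15/2)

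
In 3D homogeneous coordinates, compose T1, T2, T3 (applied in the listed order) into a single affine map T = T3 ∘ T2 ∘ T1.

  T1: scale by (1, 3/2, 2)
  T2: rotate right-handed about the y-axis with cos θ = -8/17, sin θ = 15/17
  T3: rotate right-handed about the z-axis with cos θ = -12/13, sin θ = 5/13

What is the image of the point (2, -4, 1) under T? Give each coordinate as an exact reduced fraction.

T1 scale by (1, 3/2, 2): (2, -4, 1) → (2, -6, 2)
T2 rotate right-handed about the y-axis with cos θ = -8/17, sin θ = 15/17: (2, -6, 2) → (14/17, -6, -46/17)
T3 rotate right-handed about the z-axis with cos θ = -12/13, sin θ = 5/13: (14/17, -6, -46/17) → (342/221, 1294/221, -46/17)

T(p) = (342/221, 1294/221, -46/17)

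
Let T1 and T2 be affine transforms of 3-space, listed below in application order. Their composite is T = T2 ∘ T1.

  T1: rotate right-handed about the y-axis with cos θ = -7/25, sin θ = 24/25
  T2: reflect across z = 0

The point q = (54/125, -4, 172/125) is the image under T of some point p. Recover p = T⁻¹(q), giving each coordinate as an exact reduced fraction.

T1 = [-7/25 0 24/25 0; 0 1 0 0; -24/25 0 -7/25 0; 0 0 0 1]
T2·T1 = [-7/25 0 24/25 0; 0 1 0 0; 24/25 0 7/25 0; 0 0 0 1]
det M = -1; M⁻¹ = [-7/25 0 24/25 0; 0 1 0 0; 24/25 0 7/25 0; 0 0 0 1]
M⁻¹ · (54/125, -4, 172/125)ᵀ = (6/5, -4, 4/5)ᵀ

p = (6/5, -4, 4/5)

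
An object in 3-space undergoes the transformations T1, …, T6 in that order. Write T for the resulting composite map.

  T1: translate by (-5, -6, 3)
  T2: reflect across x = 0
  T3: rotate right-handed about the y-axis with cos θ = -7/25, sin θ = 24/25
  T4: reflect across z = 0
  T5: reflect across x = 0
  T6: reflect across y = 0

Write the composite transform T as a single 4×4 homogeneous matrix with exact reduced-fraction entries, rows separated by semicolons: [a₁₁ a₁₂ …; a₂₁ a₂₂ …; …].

T = [-7/25 0 -24/25 -37/25; 0 -1 0 6; -24/25 0 7/25 141/25; 0 0 0 1]

T1 = [1 0 0 -5; 0 1 0 -6; 0 0 1 3; 0 0 0 1]
T2·T1 = [-1 0 0 5; 0 1 0 -6; 0 0 1 3; 0 0 0 1]
T3·…·T1 = [7/25 0 24/25 37/25; 0 1 0 -6; 24/25 0 -7/25 -141/25; 0 0 0 1]
T4·…·T1 = [7/25 0 24/25 37/25; 0 1 0 -6; -24/25 0 7/25 141/25; 0 0 0 1]
T5·…·T1 = [-7/25 0 -24/25 -37/25; 0 1 0 -6; -24/25 0 7/25 141/25; 0 0 0 1]
T6·…·T1 = [-7/25 0 -24/25 -37/25; 0 -1 0 6; -24/25 0 7/25 141/25; 0 0 0 1]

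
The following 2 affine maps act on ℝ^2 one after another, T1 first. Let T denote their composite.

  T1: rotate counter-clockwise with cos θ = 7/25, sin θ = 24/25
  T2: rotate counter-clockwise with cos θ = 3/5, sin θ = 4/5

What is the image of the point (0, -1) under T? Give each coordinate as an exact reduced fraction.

T(p) = (4/5, 3/5)

T1 rotate counter-clockwise with cos θ = 7/25, sin θ = 24/25: (0, -1) → (24/25, -7/25)
T2 rotate counter-clockwise with cos θ = 3/5, sin θ = 4/5: (24/25, -7/25) → (4/5, 3/5)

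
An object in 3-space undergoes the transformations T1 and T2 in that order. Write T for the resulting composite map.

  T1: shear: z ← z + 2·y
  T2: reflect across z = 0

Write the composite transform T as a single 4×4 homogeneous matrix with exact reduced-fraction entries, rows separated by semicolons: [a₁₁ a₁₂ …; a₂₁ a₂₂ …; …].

T1 = [1 0 0 0; 0 1 0 0; 0 2 1 0; 0 0 0 1]
T2·T1 = [1 0 0 0; 0 1 0 0; 0 -2 -1 0; 0 0 0 1]

T = [1 0 0 0; 0 1 0 0; 0 -2 -1 0; 0 0 0 1]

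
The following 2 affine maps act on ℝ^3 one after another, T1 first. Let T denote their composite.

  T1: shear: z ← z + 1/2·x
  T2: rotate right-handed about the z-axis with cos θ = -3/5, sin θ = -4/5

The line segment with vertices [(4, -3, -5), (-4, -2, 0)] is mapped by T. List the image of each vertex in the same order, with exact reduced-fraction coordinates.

image vertices: (-24/5, -7/5, -3), (4/5, 22/5, -2)

T1 shear: z ← z + 1/2·x: (4, -3, -5) → (4, -3, -3); (-4, -2, 0) → (-4, -2, -2)
T2 rotate right-handed about the z-axis with cos θ = -3/5, sin θ = -4/5: (4, -3, -3) → (-24/5, -7/5, -3); (-4, -2, -2) → (4/5, 22/5, -2)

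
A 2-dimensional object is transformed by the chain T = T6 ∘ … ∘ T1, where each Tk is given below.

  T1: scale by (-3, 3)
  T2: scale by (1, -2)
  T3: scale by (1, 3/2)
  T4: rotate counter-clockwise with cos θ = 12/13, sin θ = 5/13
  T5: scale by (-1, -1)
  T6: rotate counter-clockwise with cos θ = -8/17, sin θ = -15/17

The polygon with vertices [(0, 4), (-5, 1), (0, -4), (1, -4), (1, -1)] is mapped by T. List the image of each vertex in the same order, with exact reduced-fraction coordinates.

image vertices: (7920/221, -756/221), (135/13, 183/13), (-7920/221, 756/221), (-7983/221, 96/221), (-2043/221, -471/221)

T1 scale by (-3, 3): (0, 4) → (0, 12); (-5, 1) → (15, 3); (0, -4) → (0, -12); (1, -4) → (-3, -12); (1, -1) → (-3, -3)
T2 scale by (1, -2): (0, 12) → (0, -24); (15, 3) → (15, -6); (0, -12) → (0, 24); (-3, -12) → (-3, 24); (-3, -3) → (-3, 6)
T3 scale by (1, 3/2): (0, -24) → (0, -36); (15, -6) → (15, -9); (0, 24) → (0, 36); (-3, 24) → (-3, 36); (-3, 6) → (-3, 9)
T4 rotate counter-clockwise with cos θ = 12/13, sin θ = 5/13: (0, -36) → (180/13, -432/13); (15, -9) → (225/13, -33/13); (0, 36) → (-180/13, 432/13); (-3, 36) → (-216/13, 417/13); (-3, 9) → (-81/13, 93/13)
T5 scale by (-1, -1): (180/13, -432/13) → (-180/13, 432/13); (225/13, -33/13) → (-225/13, 33/13); (-180/13, 432/13) → (180/13, -432/13); (-216/13, 417/13) → (216/13, -417/13); (-81/13, 93/13) → (81/13, -93/13)
T6 rotate counter-clockwise with cos θ = -8/17, sin θ = -15/17: (-180/13, 432/13) → (7920/221, -756/221); (-225/13, 33/13) → (135/13, 183/13); (180/13, -432/13) → (-7920/221, 756/221); (216/13, -417/13) → (-7983/221, 96/221); (81/13, -93/13) → (-2043/221, -471/221)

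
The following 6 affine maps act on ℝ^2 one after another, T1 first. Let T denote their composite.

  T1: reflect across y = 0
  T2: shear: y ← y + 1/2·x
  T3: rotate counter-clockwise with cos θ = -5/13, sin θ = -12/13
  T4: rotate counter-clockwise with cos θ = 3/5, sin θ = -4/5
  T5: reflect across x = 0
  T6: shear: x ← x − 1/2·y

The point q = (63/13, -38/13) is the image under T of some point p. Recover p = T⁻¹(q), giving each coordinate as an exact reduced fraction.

T1 = [1 0 0; 0 -1 0; 0 0 1]
T2·T1 = [1 0 0; 1/2 -1 0; 0 0 1]
T3·…·T1 = [1/13 -12/13 0; -29/26 5/13 0; 0 0 1]
T4·…·T1 = [-11/13 -16/65 0; -19/26 63/65 0; 0 0 1]
T5·…·T1 = [11/13 16/65 0; -19/26 63/65 0; 0 0 1]
T6·…·T1 = [63/52 -31/130 0; -19/26 63/65 0; 0 0 1]
det M = 1; M⁻¹ = [63/65 31/130 0; 19/26 63/52 0; 0 0 1]
M⁻¹ · (63/13, -38/13)ᵀ = (4, 0)ᵀ

p = (4, 0)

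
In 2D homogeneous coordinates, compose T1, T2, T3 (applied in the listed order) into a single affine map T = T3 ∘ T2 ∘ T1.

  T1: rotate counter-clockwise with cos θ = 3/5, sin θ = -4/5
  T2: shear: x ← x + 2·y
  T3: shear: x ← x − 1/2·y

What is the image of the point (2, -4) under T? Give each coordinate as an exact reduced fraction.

T1 rotate counter-clockwise with cos θ = 3/5, sin θ = -4/5: (2, -4) → (-2, -4)
T2 shear: x ← x + 2·y: (-2, -4) → (-10, -4)
T3 shear: x ← x − 1/2·y: (-10, -4) → (-8, -4)

T(p) = (-8, -4)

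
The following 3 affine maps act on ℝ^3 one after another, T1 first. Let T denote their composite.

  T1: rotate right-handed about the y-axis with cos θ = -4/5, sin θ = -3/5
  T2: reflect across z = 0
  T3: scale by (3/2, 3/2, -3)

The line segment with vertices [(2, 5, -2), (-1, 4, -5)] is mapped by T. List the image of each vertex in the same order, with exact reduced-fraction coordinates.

image vertices: (-3/5, 15/2, 42/5), (57/10, 6, 51/5)

T1 rotate right-handed about the y-axis with cos θ = -4/5, sin θ = -3/5: (2, 5, -2) → (-2/5, 5, 14/5); (-1, 4, -5) → (19/5, 4, 17/5)
T2 reflect across z = 0: (-2/5, 5, 14/5) → (-2/5, 5, -14/5); (19/5, 4, 17/5) → (19/5, 4, -17/5)
T3 scale by (3/2, 3/2, -3): (-2/5, 5, -14/5) → (-3/5, 15/2, 42/5); (19/5, 4, -17/5) → (57/10, 6, 51/5)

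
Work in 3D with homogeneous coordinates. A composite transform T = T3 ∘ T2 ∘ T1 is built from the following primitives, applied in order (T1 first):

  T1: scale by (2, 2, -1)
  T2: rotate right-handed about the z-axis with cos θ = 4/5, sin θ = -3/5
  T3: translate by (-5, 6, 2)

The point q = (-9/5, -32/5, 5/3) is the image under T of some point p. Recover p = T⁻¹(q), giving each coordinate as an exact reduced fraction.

T1 = [2 0 0 0; 0 2 0 0; 0 0 -1 0; 0 0 0 1]
T2·T1 = [8/5 6/5 0 0; -6/5 8/5 0 0; 0 0 -1 0; 0 0 0 1]
T3·…·T1 = [8/5 6/5 0 -5; -6/5 8/5 0 6; 0 0 -1 2; 0 0 0 1]
det M = -4; M⁻¹ = [2/5 -3/10 0 19/5; 3/10 2/5 0 -9/10; 0 0 -1 2; 0 0 0 1]
M⁻¹ · (-9/5, -32/5, 5/3)ᵀ = (5, -4, 1/3)ᵀ

p = (5, -4, 1/3)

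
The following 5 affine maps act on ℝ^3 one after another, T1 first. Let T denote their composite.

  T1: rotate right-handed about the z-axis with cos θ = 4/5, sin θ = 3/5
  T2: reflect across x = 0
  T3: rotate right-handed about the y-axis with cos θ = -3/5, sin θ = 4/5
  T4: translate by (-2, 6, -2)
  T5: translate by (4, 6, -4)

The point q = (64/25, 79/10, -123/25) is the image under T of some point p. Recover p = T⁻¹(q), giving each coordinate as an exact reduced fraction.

p = (-3/2, -4, -1/5)

T1 = [4/5 -3/5 0 0; 3/5 4/5 0 0; 0 0 1 0; 0 0 0 1]
T2·T1 = [-4/5 3/5 0 0; 3/5 4/5 0 0; 0 0 1 0; 0 0 0 1]
T3·…·T1 = [12/25 -9/25 4/5 0; 3/5 4/5 0 0; 16/25 -12/25 -3/5 0; 0 0 0 1]
T4·…·T1 = [12/25 -9/25 4/5 -2; 3/5 4/5 0 6; 16/25 -12/25 -3/5 -2; 0 0 0 1]
T5·…·T1 = [12/25 -9/25 4/5 2; 3/5 4/5 0 12; 16/25 -12/25 -3/5 -6; 0 0 0 1]
det M = -1; M⁻¹ = [12/25 3/5 16/25 -108/25; -9/25 4/5 -12/25 -294/25; 4/5 0 -3/5 -26/5; 0 0 0 1]
M⁻¹ · (64/25, 79/10, -123/25)ᵀ = (-3/2, -4, -1/5)ᵀ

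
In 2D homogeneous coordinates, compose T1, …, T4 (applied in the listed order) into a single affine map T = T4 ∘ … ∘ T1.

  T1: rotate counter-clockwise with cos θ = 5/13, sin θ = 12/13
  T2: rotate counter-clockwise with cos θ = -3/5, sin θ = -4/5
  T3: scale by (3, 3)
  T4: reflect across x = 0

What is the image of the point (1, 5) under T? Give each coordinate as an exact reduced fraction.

T(p) = (-939/65, 327/65)

T1 rotate counter-clockwise with cos θ = 5/13, sin θ = 12/13: (1, 5) → (-55/13, 37/13)
T2 rotate counter-clockwise with cos θ = -3/5, sin θ = -4/5: (-55/13, 37/13) → (313/65, 109/65)
T3 scale by (3, 3): (313/65, 109/65) → (939/65, 327/65)
T4 reflect across x = 0: (939/65, 327/65) → (-939/65, 327/65)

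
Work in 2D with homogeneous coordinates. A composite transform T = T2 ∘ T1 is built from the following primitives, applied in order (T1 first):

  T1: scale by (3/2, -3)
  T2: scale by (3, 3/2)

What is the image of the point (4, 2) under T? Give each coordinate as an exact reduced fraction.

T1 scale by (3/2, -3): (4, 2) → (6, -6)
T2 scale by (3, 3/2): (6, -6) → (18, -9)

T(p) = (18, -9)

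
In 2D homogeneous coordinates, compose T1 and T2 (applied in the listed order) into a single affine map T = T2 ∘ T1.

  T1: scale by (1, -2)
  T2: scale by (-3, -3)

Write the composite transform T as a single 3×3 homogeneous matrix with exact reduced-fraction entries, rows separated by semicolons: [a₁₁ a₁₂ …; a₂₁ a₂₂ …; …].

T = [-3 0 0; 0 6 0; 0 0 1]

T1 = [1 0 0; 0 -2 0; 0 0 1]
T2·T1 = [-3 0 0; 0 6 0; 0 0 1]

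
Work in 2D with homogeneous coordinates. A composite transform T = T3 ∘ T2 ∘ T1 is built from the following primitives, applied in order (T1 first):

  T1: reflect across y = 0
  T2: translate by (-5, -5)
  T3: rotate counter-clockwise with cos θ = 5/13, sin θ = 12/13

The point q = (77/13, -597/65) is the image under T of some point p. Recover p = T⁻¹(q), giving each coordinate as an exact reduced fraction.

T1 = [1 0 0; 0 -1 0; 0 0 1]
T2·T1 = [1 0 -5; 0 -1 -5; 0 0 1]
T3·…·T1 = [5/13 12/13 35/13; 12/13 -5/13 -85/13; 0 0 1]
det M = -1; M⁻¹ = [5/13 12/13 5; 12/13 -5/13 -5; 0 0 1]
M⁻¹ · (77/13, -597/65)ᵀ = (-6/5, 4)ᵀ

p = (-6/5, 4)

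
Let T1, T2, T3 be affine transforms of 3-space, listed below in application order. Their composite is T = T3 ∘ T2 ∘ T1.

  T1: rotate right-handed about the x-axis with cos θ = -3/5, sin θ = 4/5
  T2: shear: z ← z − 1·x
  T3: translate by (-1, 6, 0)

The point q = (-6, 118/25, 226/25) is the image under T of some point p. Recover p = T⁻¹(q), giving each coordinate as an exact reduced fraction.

T1 = [1 0 0 0; 0 -3/5 -4/5 0; 0 4/5 -3/5 0; 0 0 0 1]
T2·T1 = [1 0 0 0; 0 -3/5 -4/5 0; -1 4/5 -3/5 0; 0 0 0 1]
T3·…·T1 = [1 0 0 -1; 0 -3/5 -4/5 6; -1 4/5 -3/5 0; 0 0 0 1]
det M = 1; M⁻¹ = [1 0 0 1; 4/5 -3/5 4/5 22/5; -3/5 -4/5 -3/5 21/5; 0 0 0 1]
M⁻¹ · (-6, 118/25, 226/25)ᵀ = (-5, 4, -7/5)ᵀ

p = (-5, 4, -7/5)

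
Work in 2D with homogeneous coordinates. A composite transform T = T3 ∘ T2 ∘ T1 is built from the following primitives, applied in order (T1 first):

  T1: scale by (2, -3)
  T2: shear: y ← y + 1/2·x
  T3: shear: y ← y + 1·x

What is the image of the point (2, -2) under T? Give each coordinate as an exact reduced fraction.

T1 scale by (2, -3): (2, -2) → (4, 6)
T2 shear: y ← y + 1/2·x: (4, 6) → (4, 8)
T3 shear: y ← y + 1·x: (4, 8) → (4, 12)

T(p) = (4, 12)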